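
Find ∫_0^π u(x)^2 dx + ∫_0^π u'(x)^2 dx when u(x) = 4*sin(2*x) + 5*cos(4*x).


||u||_{H^1(0,π)}^2 = 505*π/2

u'(x) = -20*sin(4*x) + 8*cos(2*x).
Expand u² and (u')² and integrate term by term on (0, π), using: for integers n ≥ 1, ∫_0^π sin²(nx) dx = ∫_0^π cos²(nx) dx = π/2; for n ≠ n', ∫_0^π sin(nx)sin(n'x) dx = ∫_0^π cos(nx)cos(n'x) dx = 0; and by product-to-sum, ∫_0^π sin(nx)cos(n'x) dx = ½∫_0^π [sin((n+n')x) + sin((n−n')x)] dx, which is 0 when n+n' is even and 2n/(n²−n'²) when n+n' is odd (it need not vanish on (0, π)).
  u² squared terms: (4)²·∫sin(2x)² dx = 16·π/2 = 8*π;  (5)²·∫cos(4x)² dx = 25·π/2 = 25*π/2.
  u² cross terms: 2·(4)·(5)·∫sin(2x)·cos(4x) dx = 40·(0) = 0.
  So ∫_0^π u² dx = 8*π + 25*π/2 + 0 = 41*π/2.
  (u')² squared terms: (-20)²·∫sin(4x)² dx = 400·π/2 = 200*π;  (8)²·∫cos(2x)² dx = 64·π/2 = 32*π.
  (u')² cross terms: 2·(-20)·(8)·∫sin(4x)·cos(2x) dx = -320·(0) = 0.
  So ∫_0^π (u')² dx = 200*π + 32*π + 0 = 232*π.
||u||_{H^1}^2 = (41*π/2) + (232*π) = 505*π/2.


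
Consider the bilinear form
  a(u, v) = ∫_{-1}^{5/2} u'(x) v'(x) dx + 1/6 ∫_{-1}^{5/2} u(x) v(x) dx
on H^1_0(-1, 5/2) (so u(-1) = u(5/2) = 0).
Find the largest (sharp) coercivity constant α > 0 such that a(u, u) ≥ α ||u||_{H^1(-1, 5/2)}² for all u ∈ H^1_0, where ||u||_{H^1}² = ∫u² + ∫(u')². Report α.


α = (49 + 24*π^2)/(6*(4*π^2 + 49))

Coercivity of a(·,·) on H^1_0(-1, 5/2) means a(u, u) ≥ α ||u||_{H^1}² for every u ∈ H^1_0.
The interval has length L = 7/2, and Poincaré/coercivity depend only on L. Here a(u, u) = ∫(u')² + (1/6)·∫u².
Here 0 < c = 1/6 < 1. The condition a(u,u) ≥ α||u||_{H^1}² reads (1−α)∫(u')² ≥ (α−c)∫u². Any admissible α is ≤ 1 (rapidly oscillating u have ∫u²/∫(u')² → 0), and α = 1 would force 0 ≥ (1−c)∫u², impossible since c < 1; so 1−α > 0. By the sharp Poincaré inequality on H^1_0 of an interval of length L, ∫(u')² ≥ (π/L)²∫u² with equality for the first sine mode sin(π(x−x₀)/L) (x₀ the left endpoint), so the inequality holds for all u iff (1−α)(π/L)² ≥ α − c, i.e. α ≤ ((π/L)² + c)/((π/L)² + 1) = (1 + c(L/π)²)/(1 + (L/π)²). With (π/L)² = 4*π^2/49 and c = 1/6, the largest admissible constant is α = ((π/L)² + c)/((π/L)² + 1).
Simplifying, α = (49 + 24*π^2)/(6*(4*π^2 + 49)).


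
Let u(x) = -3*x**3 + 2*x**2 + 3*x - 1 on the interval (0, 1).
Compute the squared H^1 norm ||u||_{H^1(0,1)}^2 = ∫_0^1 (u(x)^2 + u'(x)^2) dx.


||u||_{H^1}^2 = 503/70

The H^1 norm (squared) on an interval (0, L) is
  ||u||_{H^1}^2 = ∫_0^L u(x)^2 dx + ∫_0^L u'(x)^2 dx.
Compute u'(x) = -9*x**2 + 4*x + 3.
Then u(x)^2 = 9*x**6 - 12*x**5 - 14*x**4 + 18*x**3 + 5*x**2 - 6*x + 1 and u'(x)^2 = 81*x**4 - 72*x**3 - 38*x**2 + 24*x + 9.
Integrate each monomial from 0 to 1 using ∫_0^1 c·x^n dx = c·1^(n+1)/(n+1):
  ∫_0^1 u(x)^2 dx = ∫_0^1 (9*x^6 - 12*x^5 - 14*x^4 + 18*x^3 + 5*x^2 - 6*x + 1) dx. Term by term:
    ∫_0^1 9*x^6 dx = 9/7;  ∫_0^1 -12*x^5 dx = -2;  ∫_0^1 -14*x^4 dx = -14/5;
    ∫_0^1 18*x^3 dx = 9/2;  ∫_0^1 5*x^2 dx = 5/3;  ∫_0^1 -6*x dx = -3;
    ∫_0^1 1 dx = 1.
  Sum: 9/7 − 2 − 14/5 + 9/2 + 5/3 − 3 + 1 = 137/210.
  ∫_0^1 u'(x)^2 dx = ∫_0^1 (81*x^4 - 72*x^3 - 38*x^2 + 24*x + 9) dx. Term by term:
    ∫_0^1 81*x^4 dx = 81/5;  ∫_0^1 -72*x^3 dx = -18;  ∫_0^1 -38*x^2 dx = -38/3;
    ∫_0^1 24*x dx = 12;  ∫_0^1 9 dx = 9.
  Sum: 81/5 − 18 − 38/3 + 12 + 9 = 98/15.
Adding: ||u||_{H^1}^2 = 137/210 + 98/15 = 503/70.


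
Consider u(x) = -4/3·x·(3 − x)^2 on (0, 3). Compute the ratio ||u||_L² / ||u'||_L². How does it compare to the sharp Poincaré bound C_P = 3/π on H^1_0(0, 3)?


||u||_L² / ||u'||_L² = 3*sqrt(14)/14 < C_P = 3/π.

u(x) = -4/3·x·(3 − x)^2, so u'(x) = 4*(1 - x)*(x - 3).
u(x) = -4/3·x·(3 − x)^2 vanishes at x = 0 and x = 3, so u ∈ H^1_0(0, 3). Differentiate via the product rule and integrate the resulting polynomials term by term.
  ∫_0^3 u² dx = ∫_0^3 (16*x^6/9 - 64*x^5/3 + 96*x^4 - 192*x^3 + 144*x^2) dx. Term by term:
    ∫_0^3 16*x^6/9 dx = 3888/7;  ∫_0^3 -64*x^5/3 dx = -2592;  ∫_0^3 96*x^4 dx = 23328/5;
    ∫_0^3 -192*x^3 dx = -3888;  ∫_0^3 144*x^2 dx = 1296.
  Sum: 3888/7 − 2592 + 23328/5 − 3888 + 1296 = 1296/35.
  ∫_0^3 (u')² dx = ∫_0^3 (16*x^4 - 128*x^3 + 352*x^2 - 384*x + 144) dx. Term by term:
    ∫_0^3 16*x^4 dx = 3888/5;  ∫_0^3 -128*x^3 dx = -2592;  ∫_0^3 352*x^2 dx = 3168;
    ∫_0^3 -384*x dx = -1728;  ∫_0^3 144 dx = 432.
  Sum: 3888/5 − 2592 + 3168 − 1728 + 432 = 288/5.
∫_0^3 u² dx = 1296/35, so ||u||_L² = 36*sqrt(35)/35.
∫_0^3 (u')² dx = 288/5, so ||u'||_L² = 12*sqrt(10)/5.
Ratio ||u||_L² / ||u'||_L² = 3*sqrt(14)/14.
Sharp Poincaré constant on H^1_0(0, 3) is C_P = L/π = 3/π, achieved by sin(π/3·x).
A polynomial bump cannot attain the sharp Poincaré constant (only the first sine eigenfunction does), so the ratio is strictly less than C_P, consistent with ||u||_L² ≤ C_P ||u'||_L².


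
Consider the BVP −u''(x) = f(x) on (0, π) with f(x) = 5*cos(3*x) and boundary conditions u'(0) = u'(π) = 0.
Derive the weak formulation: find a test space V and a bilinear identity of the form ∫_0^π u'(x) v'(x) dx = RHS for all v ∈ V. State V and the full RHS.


V = H^1(0, π) (no boundary constraint on v; u is determined up to an additive constant); weak form: ∫_0^π u'v' dx = ∫_0^π (5*cos(3*x)) v dx for all v ∈ V.

Multiply both sides by a test function v and integrate from 0 to π:
  ∫_0^π −u''(x) v(x) dx = ∫_0^π f(x) v(x) dx.
Integrate the LHS by parts once:
  ∫_0^π −u'' v dx = −[u'(x) v(x)]_0^π + ∫_0^π u'(x) v'(x) dx.
Thus ∫_0^π u'(x) v'(x) dx = ∫_0^π f(x) v(x) dx + [u'(x) v(x)]_0^π.
Choose V so that boundary terms are either known or forced to vanish.
u has homogeneous Neumann: u'(0) = u'(π) = 0. So [u' v]_0^π = 0·v(π) − 0·v(0) = 0 for any v; take V = H^1(0, π).
Weak formulation: find u (satisfying any essential BC) such that ∫_0^π u'(x) v'(x) dx = ∫_0^π f v dx for all v ∈ V (homogeneous Neumann, so boundary terms vanish).
Substituting f(x) = 5*cos(3*x), the right-hand side is ∫_0^π (5*cos(3*x)) v dx.
Compatibility check (pure Neumann): taking v ≡ 1 ∈ V gives 0 = ∫_0^π f dx + (0) − (0), i.e. ∫_0^π f dx must equal u'(0) − u'(π) = 0. Indeed ∫_0^π (5*cos(3*x)) dx = 0, so the data are compatible. The solution is then unique only up to an additive constant (fix it e.g. by requiring ∫_0^π u dx = 0).


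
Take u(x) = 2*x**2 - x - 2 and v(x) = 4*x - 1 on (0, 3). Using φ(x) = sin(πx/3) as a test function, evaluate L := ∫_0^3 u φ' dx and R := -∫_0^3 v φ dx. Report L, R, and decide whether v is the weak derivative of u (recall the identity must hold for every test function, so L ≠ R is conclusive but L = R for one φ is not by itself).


LHS = -30/π, RHS = -30/π. Yes, v = u' weakly.

u(x) = 2*x**2 - x - 2, classical derivative u'(x) = 4*x - 1.
φ(x) = sin(πx/3), so φ'(x) = π*cos(π*x/3)/3.
Note φ(0) = φ(3) = 0, so the boundary term u·φ vanishes.
LHS = ∫_0^3 u(x) φ'(x) dx = ∫_0^3 (2*π*x^2*cos(π*x/3)/3 - π*x*cos(π*x/3)/3 - 2*π*cos(π*x/3)/3) dx. Term by term:
  ∫_0^3 -2*π*cos(π*x/3)/3 dx = 0;  ∫_0^3 -π*x*cos(π*x/3)/3 dx = 6/π;  ∫_0^3 2*π*x^2*cos(π*x/3)/3 dx = -36/π.
Sum: 0 + 6/π − 36/π = -30/π.
So LHS = -30/π.
∫_0^3 v(x) φ(x) dx = ∫_0^3 (4*x*sin(π*x/3) - sin(π*x/3)) dx. Term by term:
  ∫_0^3 -sin(π*x/3) dx = -6/π;  ∫_0^3 4*x*sin(π*x/3) dx = 36/π.
Sum: -6/π + 36/π = 30/π.
So RHS = -∫_0^3 v(x) φ(x) dx = -30/π.
LHS = RHS, so the identity holds for this test φ.
Moreover u is smooth here and v(x) = u'(x) = 4*x - 1 pointwise, so the identity holds for every test function. Hence v is the weak derivative of u.


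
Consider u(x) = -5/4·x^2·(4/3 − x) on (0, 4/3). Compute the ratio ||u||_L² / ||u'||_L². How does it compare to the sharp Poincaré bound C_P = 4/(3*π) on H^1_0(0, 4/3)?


||u||_L² / ||u'||_L² = 2*sqrt(14)/21 < C_P = 4/(3*π).

u(x) = -5/4·x^2·(4/3 − x), so u'(x) = 5*x*(9*x - 8)/12.
u(x) = -5/4·x^2·(4/3 − x) vanishes at x = 0 and x = 4/3, so u ∈ H^1_0(0, 4/3). Differentiate via the product rule and integrate the resulting polynomials term by term.
  ∫_0^4/3 u² dx = ∫_0^4/3 (25*x^6/16 - 25*x^5/6 + 25*x^4/9) dx. Term by term:
    ∫_0^4/3 25*x^6/16 dx = 25600/15309;  ∫_0^4/3 -25*x^5/6 dx = -25600/6561;  ∫_0^4/3 25*x^4/9 dx = 5120/2187.
  Sum: 25600/15309 − 25600/6561 + 5120/2187 = 5120/45927.
  ∫_0^4/3 (u')² dx = ∫_0^4/3 (225*x^4/16 - 25*x^3 + 100*x^2/9) dx. Term by term:
    ∫_0^4/3 225*x^4/16 dx = 320/27;  ∫_0^4/3 -25*x^3 dx = -1600/81;  ∫_0^4/3 100*x^2/9 dx = 6400/729.
  Sum: 320/27 − 1600/81 + 6400/729 = 640/729.
∫_0^4/3 u² dx = 5120/45927, so ||u||_L² = 32*sqrt(35)/567.
∫_0^4/3 (u')² dx = 640/729, so ||u'||_L² = 8*sqrt(10)/27.
Ratio ||u||_L² / ||u'||_L² = 2*sqrt(14)/21.
Sharp Poincaré constant on H^1_0(0, 4/3) is C_P = L/π = 4/(3*π), achieved by sin(3*π/4·x).
A polynomial bump cannot attain the sharp Poincaré constant (only the first sine eigenfunction does), so the ratio is strictly less than C_P, consistent with ||u||_L² ≤ C_P ||u'||_L².


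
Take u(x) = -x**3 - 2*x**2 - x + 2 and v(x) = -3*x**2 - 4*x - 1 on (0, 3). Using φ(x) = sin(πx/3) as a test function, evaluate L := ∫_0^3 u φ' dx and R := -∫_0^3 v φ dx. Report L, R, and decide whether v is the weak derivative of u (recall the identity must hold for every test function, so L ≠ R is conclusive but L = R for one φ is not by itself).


LHS = -324/π^3 + 123/π, RHS = -324/π^3 + 123/π. Yes, v = u' weakly.

u(x) = -x**3 - 2*x**2 - x + 2, classical derivative u'(x) = -3*x**2 - 4*x - 1.
φ(x) = sin(πx/3), so φ'(x) = π*cos(π*x/3)/3.
Note φ(0) = φ(3) = 0, so the boundary term u·φ vanishes.
LHS = ∫_0^3 u(x) φ'(x) dx = ∫_0^3 (-π*x^3*cos(π*x/3)/3 - 2*π*x^2*cos(π*x/3)/3 - π*x*cos(π*x/3)/3 + 2*π*cos(π*x/3)/3) dx. Term by term:
  ∫_0^3 2*π*cos(π*x/3)/3 dx = 0;  ∫_0^3 -2*π*x^2*cos(π*x/3)/3 dx = 36/π;  ∫_0^3 -π*x*cos(π*x/3)/3 dx = 6/π;
  ∫_0^3 -π*x^3*cos(π*x/3)/3 dx = -324/π^3 + 81/π.
Sum: 0 + 36/π + 6/π + -324/π^3 + 81/π = -324/π^3 + 123/π.
So LHS = -324/π^3 + 123/π.
∫_0^3 v(x) φ(x) dx = ∫_0^3 (-3*x^2*sin(π*x/3) - 4*x*sin(π*x/3) - sin(π*x/3)) dx. Term by term:
  ∫_0^3 -sin(π*x/3) dx = -6/π;  ∫_0^3 -4*x*sin(π*x/3) dx = -36/π;  ∫_0^3 -3*x^2*sin(π*x/3) dx = -81/π + 324/π^3.
Sum: -6/π − 36/π + -81/π + 324/π^3 = -123/π + 324/π^3.
So RHS = -∫_0^3 v(x) φ(x) dx = -324/π^3 + 123/π.
LHS = RHS, so the identity holds for this test φ.
Moreover u is smooth here and v(x) = u'(x) = -3*x**2 - 4*x - 1 pointwise, so the identity holds for every test function. Hence v is the weak derivative of u.


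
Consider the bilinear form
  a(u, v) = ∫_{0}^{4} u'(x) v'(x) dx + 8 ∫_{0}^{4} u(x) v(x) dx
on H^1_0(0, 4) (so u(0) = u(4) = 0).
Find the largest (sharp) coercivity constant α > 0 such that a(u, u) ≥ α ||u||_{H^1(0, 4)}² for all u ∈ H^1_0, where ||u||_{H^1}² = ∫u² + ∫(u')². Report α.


α = 1

Coercivity of a(·,·) on H^1_0(0, 4) means a(u, u) ≥ α ||u||_{H^1}² for every u ∈ H^1_0.
The interval has length L = 4, and Poincaré/coercivity depend only on L. Here a(u, u) = ∫(u')² + (8)·∫u².
Here c = 8 ≥ 1, so a(u,u) = ∫(u')² + c∫u² ≥ ∫(u')² + ∫u² = ||u||_{H^1}², i.e. α = 1 works. No larger α is possible: a(u,u) ≥ α||u||_{H^1}² means (1−α)∫(u')² ≥ (α−c)∫u², and for the modes u_n = sin(nπ(x−x₀)/L) (x₀ the left endpoint) one has ∫u_n²/∫(u_n')² = (L/(nπ))² → 0, so a(u_n,u_n)/||u_n||_{H^1}² → 1. Hence the optimal constant is α = 1.
Therefore α = 1.


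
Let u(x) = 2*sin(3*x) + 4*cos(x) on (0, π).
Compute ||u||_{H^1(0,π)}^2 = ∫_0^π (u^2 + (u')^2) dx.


||u||_{H^1(0,π)}^2 = 36*π

u'(x) = -4*sin(x) + 6*cos(3*x).
Expand u² and (u')² and integrate term by term on (0, π), using: for integers n ≥ 1, ∫_0^π sin²(nx) dx = ∫_0^π cos²(nx) dx = π/2; for n ≠ n', ∫_0^π sin(nx)sin(n'x) dx = ∫_0^π cos(nx)cos(n'x) dx = 0; and by product-to-sum, ∫_0^π sin(nx)cos(n'x) dx = ½∫_0^π [sin((n+n')x) + sin((n−n')x)] dx, which is 0 when n+n' is even and 2n/(n²−n'²) when n+n' is odd (it need not vanish on (0, π)).
  u² squared terms: (2)²·∫sin(3x)² dx = 4·π/2 = 2*π;  (4)²·∫cos(x)² dx = 16·π/2 = 8*π.
  u² cross terms: 2·(2)·(4)·∫sin(3x)·cos(x) dx = 16·(0) = 0.
  So ∫_0^π u² dx = 2*π + 8*π + 0 = 10*π.
  (u')² squared terms: (-4)²·∫sin(x)² dx = 16·π/2 = 8*π;  (6)²·∫cos(3x)² dx = 36·π/2 = 18*π.
  (u')² cross terms: 2·(-4)·(6)·∫sin(x)·cos(3x) dx = -48·(0) = 0.
  So ∫_0^π (u')² dx = 8*π + 18*π + 0 = 26*π.
||u||_{H^1}^2 = (10*π) + (26*π) = 36*π.


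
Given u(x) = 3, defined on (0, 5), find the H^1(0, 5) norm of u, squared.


||u||_{H^1}^2 = 45

The H^1 norm (squared) on an interval (0, L) is
  ||u||_{H^1}^2 = ∫_0^L u(x)^2 dx + ∫_0^L u'(x)^2 dx.
Compute u'(x) = 0.
Then u(x)^2 = 9 and u'(x)^2 = 0.
Integrate each monomial from 0 to 5 using ∫_0^5 c·x^n dx = c·5^(n+1)/(n+1):
  ∫_0^5 u(x)^2 dx = ∫_0^5 (9) dx. Term by term:
    ∫_0^5 9 dx = 45.
  ∫_0^5 u'(x)^2 dx = ∫_0^5 (0) dx. Term by term:
    ∫_0^5 0 dx = 0.
Adding: ||u||_{H^1}^2 = 45 + 0 = 45.


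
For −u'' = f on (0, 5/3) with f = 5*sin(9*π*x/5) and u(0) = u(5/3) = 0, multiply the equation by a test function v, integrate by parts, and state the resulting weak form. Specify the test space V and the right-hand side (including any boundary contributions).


V = H^1_0(0, 5/3) (so v(0) = v(5/3) = 0); weak form: ∫_0^5/3 u'v' dx = ∫_0^5/3 (5*sin(9*π*x/5)) v dx for all v ∈ V.

Multiply both sides by a test function v and integrate from 0 to 5/3:
  ∫_0^5/3 −u''(x) v(x) dx = ∫_0^5/3 f(x) v(x) dx.
Integrate the LHS by parts once:
  ∫_0^5/3 −u'' v dx = −[u'(x) v(x)]_0^5/3 + ∫_0^5/3 u'(x) v'(x) dx.
Thus ∫_0^5/3 u'(x) v'(x) dx = ∫_0^5/3 f(x) v(x) dx + [u'(x) v(x)]_0^5/3.
Choose V so that boundary terms are either known or forced to vanish.
u is Dirichlet: u(0) = u(5/3) = 0. Let V = H^1_0(0, 5/3); then v(0) = v(5/3) = 0, and [u' v]_0^5/3 = 0.
Weak formulation: find u (satisfying any essential BC) such that ∫_0^5/3 u'(x) v'(x) dx = ∫_0^5/3 f v dx for all v ∈ V.
Substituting f(x) = 5*sin(9*π*x/5), the right-hand side is ∫_0^5/3 (5*sin(9*π*x/5)) v dx.


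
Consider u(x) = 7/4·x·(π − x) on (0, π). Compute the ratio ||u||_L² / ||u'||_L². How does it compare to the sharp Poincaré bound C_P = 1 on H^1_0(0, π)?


||u||_L² / ||u'||_L² = sqrt(10)*π/10 < C_P = 1.

u(x) = 7/4·x·(π − x), so u'(x) = -7*x/2 + 7*π/4.
u(x) = 7/4·x·(π − x) vanishes at x = 0 and x = π, so u ∈ H^1_0(0, π). Differentiate via the product rule and integrate the resulting polynomials term by term.
  ∫_0^π u² dx = ∫_0^π (49*x^4/16 - 49*π*x^3/8 + 49*π^2*x^2/16) dx. Term by term:
    ∫_0^π 49*x^4/16 dx = 49*π^5/80;  ∫_0^π -49*π*x^3/8 dx = -49*π^5/32;  ∫_0^π 49*π^2*x^2/16 dx = 49*π^5/48.
  Sum: 49*π^5/80 − 49*π^5/32 + 49*π^5/48 = 49*π^5/480.
  ∫_0^π (u')² dx = ∫_0^π (49*x^2/4 - 49*π*x/4 + 49*π^2/16) dx. Term by term:
    ∫_0^π 49*x^2/4 dx = 49*π^3/12;  ∫_0^π -49*π*x/4 dx = -49*π^3/8;  ∫_0^π 49*π^2/16 dx = 49*π^3/16.
  Sum: 49*π^3/12 − 49*π^3/8 + 49*π^3/16 = 49*π^3/48.
∫_0^π u² dx = 49*π^5/480, so ||u||_L² = 7*sqrt(30)*π^(5/2)/120.
∫_0^π (u')² dx = 49*π^3/48, so ||u'||_L² = 7*sqrt(3)*π^(3/2)/12.
Ratio ||u||_L² / ||u'||_L² = sqrt(10)*π/10.
Sharp Poincaré constant on H^1_0(0, π) is C_P = L/π = 1, achieved by sin(x).
A polynomial bump cannot attain the sharp Poincaré constant (only the first sine eigenfunction does), so the ratio is strictly less than C_P, consistent with ||u||_L² ≤ C_P ||u'||_L².


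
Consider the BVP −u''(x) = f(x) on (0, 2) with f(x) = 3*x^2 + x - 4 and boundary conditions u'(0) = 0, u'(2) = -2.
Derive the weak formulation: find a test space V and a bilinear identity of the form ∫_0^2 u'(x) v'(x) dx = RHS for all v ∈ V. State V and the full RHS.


V = H^1(0, 2) (v unrestricted at boundary; u is determined up to an additive constant); weak form: ∫_0^2 u'v' dx = ∫_0^2 (3*x^2 + x - 4) v dx − 2·v(2) for all v ∈ V.

Multiply both sides by a test function v and integrate from 0 to 2:
  ∫_0^2 −u''(x) v(x) dx = ∫_0^2 f(x) v(x) dx.
Integrate the LHS by parts once:
  ∫_0^2 −u'' v dx = −[u'(x) v(x)]_0^2 + ∫_0^2 u'(x) v'(x) dx.
Thus ∫_0^2 u'(x) v'(x) dx = ∫_0^2 f(x) v(x) dx + [u'(x) v(x)]_0^2.
Choose V so that boundary terms are either known or forced to vanish.
u has inhomogeneous Neumann u'(0) = 0, u'(2) = -2. [u' v]_0^2 = (-2)·v(2) − (0)·v(0) = − 2·v(2). Take V = H^1(0, 2); boundary term becomes part of RHS.
Weak formulation: find u (satisfying any essential BC) such that ∫_0^2 u'(x) v'(x) dx = ∫_0^2 f v dx − 2·v(2) for all v ∈ V (Neumann data are natural BCs: they enter the RHS as boundary terms).
Substituting f(x) = 3*x^2 + x - 4, the right-hand side is ∫_0^2 (3*x^2 + x - 4) v dx − 2·v(2).
Compatibility check (pure Neumann): taking v ≡ 1 ∈ V gives 0 = ∫_0^2 f dx + (-2) − (0), i.e. ∫_0^2 f dx must equal u'(0) − u'(2) = 2. Indeed ∫_0^2 (3*x^2 + x - 4) dx = 2, so the data are compatible. The solution is then unique only up to an additive constant (fix it e.g. by requiring ∫_0^2 u dx = 0).


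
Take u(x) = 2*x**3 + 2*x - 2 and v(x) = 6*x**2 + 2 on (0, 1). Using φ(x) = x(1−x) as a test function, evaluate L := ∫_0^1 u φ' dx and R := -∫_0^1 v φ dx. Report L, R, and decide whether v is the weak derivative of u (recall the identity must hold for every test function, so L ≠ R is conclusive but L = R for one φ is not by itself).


LHS = -19/30, RHS = -19/30. Yes, v = u' weakly.

u(x) = 2*x**3 + 2*x - 2, classical derivative u'(x) = 6*x**2 + 2.
φ(x) = x(1−x), so φ'(x) = 1 - 2*x.
Note φ(0) = φ(1) = 0, so the boundary term u·φ vanishes.
LHS = ∫_0^1 u(x) φ'(x) dx = ∫_0^1 (-4*x^4 + 2*x^3 - 4*x^2 + 6*x - 2) dx. Term by term:
  ∫_0^1 -4*x^4 dx = -4/5;  ∫_0^1 2*x^3 dx = 1/2;  ∫_0^1 -4*x^2 dx = -4/3;
  ∫_0^1 6*x dx = 3;  ∫_0^1 -2 dx = -2.
Sum: -4/5 + 1/2 − 4/3 + 3 − 2 = -19/30.
So LHS = -19/30.
∫_0^1 v(x) φ(x) dx = ∫_0^1 (-6*x^4 + 6*x^3 - 2*x^2 + 2*x) dx. Term by term:
  ∫_0^1 -6*x^4 dx = -6/5;  ∫_0^1 6*x^3 dx = 3/2;  ∫_0^1 -2*x^2 dx = -2/3;
  ∫_0^1 2*x dx = 1.
Sum: -6/5 + 3/2 − 2/3 + 1 = 19/30.
So RHS = -∫_0^1 v(x) φ(x) dx = -19/30.
LHS = RHS, so the identity holds for this test φ.
Moreover u is smooth here and v(x) = u'(x) = 6*x**2 + 2 pointwise, so the identity holds for every test function. Hence v is the weak derivative of u.


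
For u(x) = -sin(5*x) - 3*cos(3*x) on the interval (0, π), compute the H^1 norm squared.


||u||_{H^1(0,π)}^2 = 58*π

u'(x) = 9*sin(3*x) - 5*cos(5*x).
Expand u² and (u')² and integrate term by term on (0, π), using: for integers n ≥ 1, ∫_0^π sin²(nx) dx = ∫_0^π cos²(nx) dx = π/2; for n ≠ n', ∫_0^π sin(nx)sin(n'x) dx = ∫_0^π cos(nx)cos(n'x) dx = 0; and by product-to-sum, ∫_0^π sin(nx)cos(n'x) dx = ½∫_0^π [sin((n+n')x) + sin((n−n')x)] dx, which is 0 when n+n' is even and 2n/(n²−n'²) when n+n' is odd (it need not vanish on (0, π)).
  u² squared terms: (-1)²·∫sin(5x)² dx = 1·π/2 = π/2;  (-3)²·∫cos(3x)² dx = 9·π/2 = 9*π/2.
  u² cross terms: 2·(-1)·(-3)·∫sin(5x)·cos(3x) dx = 6·(0) = 0.
  So ∫_0^π u² dx = π/2 + 9*π/2 + 0 = 5*π.
  (u')² squared terms: (-5)²·∫cos(5x)² dx = 25·π/2 = 25*π/2;  (9)²·∫sin(3x)² dx = 81·π/2 = 81*π/2.
  (u')² cross terms: 2·(-5)·(9)·∫cos(5x)·sin(3x) dx = -90·(0) = 0.
  So ∫_0^π (u')² dx = 25*π/2 + 81*π/2 + 0 = 53*π.
||u||_{H^1}^2 = (5*π) + (53*π) = 58*π.


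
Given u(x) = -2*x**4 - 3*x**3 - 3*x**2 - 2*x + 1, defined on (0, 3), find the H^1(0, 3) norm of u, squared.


||u||_{H^1}^2 = 2762229/35

The H^1 norm (squared) on an interval (0, L) is
  ||u||_{H^1}^2 = ∫_0^L u(x)^2 dx + ∫_0^L u'(x)^2 dx.
Compute u'(x) = -8*x**3 - 9*x**2 - 6*x - 2.
Then u(x)^2 = 4*x**8 + 12*x**7 + 21*x**6 + 26*x**5 + 17*x**4 + 6*x**3 - 2*x**2 - 4*x + 1 and u'(x)^2 = 64*x**6 + 144*x**5 + 177*x**4 + 140*x**3 + 72*x**2 + 24*x + 4.
Integrate each monomial from 0 to 3 using ∫_0^3 c·x^n dx = c·3^(n+1)/(n+1):
  ∫_0^3 u(x)^2 dx = ∫_0^3 (4*x^8 + 12*x^7 + 21*x^6 + 26*x^5 + 17*x^4 + 6*x^3 - 2*x^2 - 4*x + 1) dx. Term by term:
    ∫_0^3 4*x^8 dx = 8748;  ∫_0^3 12*x^7 dx = 19683/2;  ∫_0^3 21*x^6 dx = 6561;
    ∫_0^3 26*x^5 dx = 3159;  ∫_0^3 17*x^4 dx = 4131/5;  ∫_0^3 6*x^3 dx = 243/2;
    ∫_0^3 -2*x^2 dx = -18;  ∫_0^3 -4*x dx = -18;  ∫_0^3 1 dx = 3.
  Sum: 8748 + 19683/2 + 6561 + 3159 + 4131/5 + 243/2 − 18 − 18 + 3 = 146121/5.
  ∫_0^3 u'(x)^2 dx = ∫_0^3 (64*x^6 + 144*x^5 + 177*x^4 + 140*x^3 + 72*x^2 + 24*x + 4) dx. Term by term:
    ∫_0^3 64*x^6 dx = 139968/7;  ∫_0^3 144*x^5 dx = 17496;  ∫_0^3 177*x^4 dx = 43011/5;
    ∫_0^3 140*x^3 dx = 2835;  ∫_0^3 72*x^2 dx = 648;  ∫_0^3 24*x dx = 108;
    ∫_0^3 4 dx = 12.
  Sum: 139968/7 + 17496 + 43011/5 + 2835 + 648 + 108 + 12 = 1739382/35.
Adding: ||u||_{H^1}^2 = 146121/5 + 1739382/35 = 2762229/35.


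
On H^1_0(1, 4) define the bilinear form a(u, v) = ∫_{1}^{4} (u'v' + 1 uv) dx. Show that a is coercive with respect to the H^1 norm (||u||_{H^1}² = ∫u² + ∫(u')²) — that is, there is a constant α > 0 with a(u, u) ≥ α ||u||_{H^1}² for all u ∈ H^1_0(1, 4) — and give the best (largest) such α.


α = 1

Coercivity of a(·,·) on H^1_0(1, 4) means a(u, u) ≥ α ||u||_{H^1}² for every u ∈ H^1_0.
The interval has length L = 3, and Poincaré/coercivity depend only on L. Here a(u, u) = ∫(u')² + (1)·∫u².
Here c = 1 ≥ 1, so a(u,u) = ∫(u')² + c∫u² ≥ ∫(u')² + ∫u² = ||u||_{H^1}², i.e. α = 1 works. No larger α is possible: a(u,u) ≥ α||u||_{H^1}² means (1−α)∫(u')² ≥ (α−c)∫u², and for the modes u_n = sin(nπ(x−x₀)/L) (x₀ the left endpoint) one has ∫u_n²/∫(u_n')² = (L/(nπ))² → 0, so a(u_n,u_n)/||u_n||_{H^1}² → 1. Hence the optimal constant is α = 1.
Therefore α = 1.


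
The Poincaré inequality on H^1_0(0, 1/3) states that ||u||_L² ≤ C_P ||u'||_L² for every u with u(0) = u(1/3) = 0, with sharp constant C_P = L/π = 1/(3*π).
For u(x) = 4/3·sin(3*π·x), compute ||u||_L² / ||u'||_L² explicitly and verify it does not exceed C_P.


||u||_L² / ||u'||_L² = 1/(3*π) = C_P.

u(x) = 4/3·sin(3*π·x), so u'(x) = 4*π*cos(3*π*x).
Writing u(x) = A·sin(kπx/L) with A = 4/3 and k = 1, use ∫_0^L sin²(kπx/L) dx = L/2 and ∫_0^L cos²(kπx/L) dx = L/2.
u² = 16/9·sin²(3*π·x) and (u')² = 16*π^2·cos²(3*π·x), and each of sin², cos² integrates to L/2 = 1/6 over (0, 1/3).
∫_0^1/3 u² dx = 8/27, so ||u||_L² = 2*sqrt(6)/9.
∫_0^1/3 (u')² dx = 8*π^2/3, so ||u'||_L² = 2*sqrt(6)*π/3.
Ratio ||u||_L² / ||u'||_L² = 1/(3*π).
Sharp Poincaré constant on H^1_0(0, 1/3) is C_P = L/π = 1/(3*π), achieved by sin(3*π·x).
This is the k = 1 eigenfunction (up to amplitude), so the ratio equals the sharp Poincaré constant exactly.


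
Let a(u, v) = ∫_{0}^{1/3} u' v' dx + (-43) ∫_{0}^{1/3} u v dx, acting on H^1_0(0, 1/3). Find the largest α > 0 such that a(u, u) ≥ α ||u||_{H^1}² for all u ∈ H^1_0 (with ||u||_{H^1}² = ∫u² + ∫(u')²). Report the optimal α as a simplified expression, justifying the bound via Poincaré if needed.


α = (-43 + 9*π^2)/(1 + 9*π^2)

Coercivity of a(·,·) on H^1_0(0, 1/3) means a(u, u) ≥ α ||u||_{H^1}² for every u ∈ H^1_0.
The interval has length L = 1/3, and Poincaré/coercivity depend only on L. Here a(u, u) = ∫(u')² + (-43)·∫u².
Here c = -43 < 0 with |c| < (π/L)² = 9*π^2, so coercivity still holds. The condition a(u,u) ≥ α||u||_{H^1}² reads (1−α)∫(u')² ≥ (α−c)∫u². Any admissible α is ≤ 1 (rapidly oscillating u have ∫u²/∫(u')² → 0), and α = 1 would force 0 ≥ (1−c)∫u², impossible since c < 1; so 1−α > 0. By the sharp Poincaré inequality on H^1_0 of an interval of length L, ∫(u')² ≥ (π/L)²∫u² with equality for the first sine mode sin(π(x−x₀)/L) (x₀ the left endpoint), so the inequality holds for all u iff (1−α)(π/L)² ≥ α − c, i.e. α ≤ ((π/L)² + c)/((π/L)² + 1) = (1 + c(L/π)²)/(1 + (L/π)²). (Direct route, valid since c ≤ 0: Poincaré gives c∫u² ≥ c(L/π)²∫(u')², so a(u,u) ≥ (1 + c(L/π)²)∫(u')², while ||u||_{H^1}² ≤ (1 + (L/π)²)∫(u')²; dividing yields the same α.) With (π/L)² = 9*π^2 and c = -43, the largest admissible constant is α = ((π/L)² + c)/((π/L)² + 1).
Simplifying, α = (-43 + 9*π^2)/(1 + 9*π^2).


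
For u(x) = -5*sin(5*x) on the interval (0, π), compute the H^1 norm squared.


||u||_{H^1(0,π)}^2 = 325*π

u'(x) = -25*cos(5*x).
Expand u² and (u')² and integrate term by term on (0, π), using: for integers n ≥ 1, ∫_0^π sin²(nx) dx = ∫_0^π cos²(nx) dx = π/2; for n ≠ n', ∫_0^π sin(nx)sin(n'x) dx = ∫_0^π cos(nx)cos(n'x) dx = 0; and by product-to-sum, ∫_0^π sin(nx)cos(n'x) dx = ½∫_0^π [sin((n+n')x) + sin((n−n')x)] dx, which is 0 when n+n' is even and 2n/(n²−n'²) when n+n' is odd (it need not vanish on (0, π)).
  u² squared terms: (-5)²·∫sin(5x)² dx = 25·π/2 = 25*π/2.
  So ∫_0^π u² dx = 25*π/2.
  (u')² squared terms: (-25)²·∫cos(5x)² dx = 625·π/2 = 625*π/2.
  So ∫_0^π (u')² dx = 625*π/2.
||u||_{H^1}^2 = (25*π/2) + (625*π/2) = 325*π.


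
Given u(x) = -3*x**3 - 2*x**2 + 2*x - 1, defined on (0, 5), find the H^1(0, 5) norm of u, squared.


||u||_{H^1}^2 = 2625475/14

The H^1 norm (squared) on an interval (0, L) is
  ||u||_{H^1}^2 = ∫_0^L u(x)^2 dx + ∫_0^L u'(x)^2 dx.
Compute u'(x) = -9*x**2 - 4*x + 2.
Then u(x)^2 = 9*x**6 + 12*x**5 - 8*x**4 - 2*x**3 + 8*x**2 - 4*x + 1 and u'(x)^2 = 81*x**4 + 72*x**3 - 20*x**2 - 16*x + 4.
Integrate each monomial from 0 to 5 using ∫_0^5 c·x^n dx = c·5^(n+1)/(n+1):
  ∫_0^5 u(x)^2 dx = ∫_0^5 (9*x^6 + 12*x^5 - 8*x^4 - 2*x^3 + 8*x^2 - 4*x + 1) dx. Term by term:
    ∫_0^5 9*x^6 dx = 703125/7;  ∫_0^5 12*x^5 dx = 31250;  ∫_0^5 -8*x^4 dx = -5000;
    ∫_0^5 -2*x^3 dx = -625/2;  ∫_0^5 8*x^2 dx = 1000/3;  ∫_0^5 -4*x dx = -50;
    ∫_0^5 1 dx = 5.
  Sum: 703125/7 + 31250 − 5000 − 625/2 + 1000/3 − 50 + 5 = 5320235/42.
  ∫_0^5 u'(x)^2 dx = ∫_0^5 (81*x^4 + 72*x^3 - 20*x^2 - 16*x + 4) dx. Term by term:
    ∫_0^5 81*x^4 dx = 50625;  ∫_0^5 72*x^3 dx = 11250;  ∫_0^5 -20*x^2 dx = -2500/3;
    ∫_0^5 -16*x dx = -200;  ∫_0^5 4 dx = 20.
  Sum: 50625 + 11250 − 2500/3 − 200 + 20 = 182585/3.
Adding: ||u||_{H^1}^2 = 5320235/42 + 182585/3 = 2625475/14.


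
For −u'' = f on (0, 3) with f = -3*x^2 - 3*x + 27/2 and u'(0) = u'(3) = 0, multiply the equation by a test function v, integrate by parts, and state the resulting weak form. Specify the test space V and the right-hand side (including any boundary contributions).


V = H^1(0, 3) (no boundary constraint on v; u is determined up to an additive constant); weak form: ∫_0^3 u'v' dx = ∫_0^3 (-3*x^2 - 3*x + 27/2) v dx for all v ∈ V.

Multiply both sides by a test function v and integrate from 0 to 3:
  ∫_0^3 −u''(x) v(x) dx = ∫_0^3 f(x) v(x) dx.
Integrate the LHS by parts once:
  ∫_0^3 −u'' v dx = −[u'(x) v(x)]_0^3 + ∫_0^3 u'(x) v'(x) dx.
Thus ∫_0^3 u'(x) v'(x) dx = ∫_0^3 f(x) v(x) dx + [u'(x) v(x)]_0^3.
Choose V so that boundary terms are either known or forced to vanish.
u has homogeneous Neumann: u'(0) = u'(3) = 0. So [u' v]_0^3 = 0·v(3) − 0·v(0) = 0 for any v; take V = H^1(0, 3).
Weak formulation: find u (satisfying any essential BC) such that ∫_0^3 u'(x) v'(x) dx = ∫_0^3 f v dx for all v ∈ V (homogeneous Neumann, so boundary terms vanish).
Substituting f(x) = -3*x^2 - 3*x + 27/2, the right-hand side is ∫_0^3 (-3*x^2 - 3*x + 27/2) v dx.
Compatibility check (pure Neumann): taking v ≡ 1 ∈ V gives 0 = ∫_0^3 f dx + (0) − (0), i.e. ∫_0^3 f dx must equal u'(0) − u'(3) = 0. Indeed ∫_0^3 (-3*x^2 - 3*x + 27/2) dx = 0, so the data are compatible. The solution is then unique only up to an additive constant (fix it e.g. by requiring ∫_0^3 u dx = 0).


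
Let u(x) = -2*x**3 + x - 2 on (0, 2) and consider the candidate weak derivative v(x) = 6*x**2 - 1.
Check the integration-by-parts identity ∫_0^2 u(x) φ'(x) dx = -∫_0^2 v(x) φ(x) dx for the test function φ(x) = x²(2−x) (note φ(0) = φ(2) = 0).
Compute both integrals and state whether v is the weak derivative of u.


LHS = 172/15, RHS = -172/15. No, v is not the weak derivative of u.

u(x) = -2*x**3 + x - 2, classical derivative u'(x) = 1 - 6*x**2.
φ(x) = x²(2−x), so φ'(x) = x*(4 - 3*x).
Note φ(0) = φ(2) = 0, so the boundary term u·φ vanishes.
LHS = ∫_0^2 u(x) φ'(x) dx = ∫_0^2 (6*x^5 - 8*x^4 - 3*x^3 + 10*x^2 - 8*x) dx. Term by term:
  ∫_0^2 6*x^5 dx = 64;  ∫_0^2 -8*x^4 dx = -256/5;  ∫_0^2 -3*x^3 dx = -12;
  ∫_0^2 10*x^2 dx = 80/3;  ∫_0^2 -8*x dx = -16.
Sum: 64 − 256/5 − 12 + 80/3 − 16 = 172/15.
So LHS = 172/15.
∫_0^2 v(x) φ(x) dx = ∫_0^2 (-6*x^5 + 12*x^4 + x^3 - 2*x^2) dx. Term by term:
  ∫_0^2 -6*x^5 dx = -64;  ∫_0^2 12*x^4 dx = 384/5;  ∫_0^2 x^3 dx = 4;
  ∫_0^2 -2*x^2 dx = -16/3.
Sum: -64 + 384/5 + 4 − 16/3 = 172/15.
So RHS = -∫_0^2 v(x) φ(x) dx = -172/15.
LHS − RHS = 344/15 ≠ 0, so the identity fails.
(For a valid weak derivative the identity must hold for EVERY test function, in particular this one. The failure shows v is NOT the weak derivative of u.)
Correct weak derivative would be u'(x) = 1 - 6*x**2.


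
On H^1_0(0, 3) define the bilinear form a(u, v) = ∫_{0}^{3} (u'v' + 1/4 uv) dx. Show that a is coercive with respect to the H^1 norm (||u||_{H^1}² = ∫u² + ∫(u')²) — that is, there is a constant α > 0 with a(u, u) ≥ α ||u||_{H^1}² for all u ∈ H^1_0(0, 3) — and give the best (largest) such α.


α = (9/4 + π^2)/(9 + π^2)

Coercivity of a(·,·) on H^1_0(0, 3) means a(u, u) ≥ α ||u||_{H^1}² for every u ∈ H^1_0.
The interval has length L = 3, and Poincaré/coercivity depend only on L. Here a(u, u) = ∫(u')² + (1/4)·∫u².
Here 0 < c = 1/4 < 1. The condition a(u,u) ≥ α||u||_{H^1}² reads (1−α)∫(u')² ≥ (α−c)∫u². Any admissible α is ≤ 1 (rapidly oscillating u have ∫u²/∫(u')² → 0), and α = 1 would force 0 ≥ (1−c)∫u², impossible since c < 1; so 1−α > 0. By the sharp Poincaré inequality on H^1_0 of an interval of length L, ∫(u')² ≥ (π/L)²∫u² with equality for the first sine mode sin(π(x−x₀)/L) (x₀ the left endpoint), so the inequality holds for all u iff (1−α)(π/L)² ≥ α − c, i.e. α ≤ ((π/L)² + c)/((π/L)² + 1) = (1 + c(L/π)²)/(1 + (L/π)²). With (π/L)² = π^2/9 and c = 1/4, the largest admissible constant is α = ((π/L)² + c)/((π/L)² + 1).
Simplifying, α = (9/4 + π^2)/(9 + π^2).


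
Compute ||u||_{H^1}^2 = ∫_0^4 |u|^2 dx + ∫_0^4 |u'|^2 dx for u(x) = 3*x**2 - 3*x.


||u||_{H^1}^2 = 6996/5

The H^1 norm (squared) on an interval (0, L) is
  ||u||_{H^1}^2 = ∫_0^L u(x)^2 dx + ∫_0^L u'(x)^2 dx.
Compute u'(x) = 6*x - 3.
Then u(x)^2 = 9*x**4 - 18*x**3 + 9*x**2 and u'(x)^2 = 36*x**2 - 36*x + 9.
Integrate each monomial from 0 to 4 using ∫_0^4 c·x^n dx = c·4^(n+1)/(n+1):
  ∫_0^4 u(x)^2 dx = ∫_0^4 (9*x^4 - 18*x^3 + 9*x^2) dx. Term by term:
    ∫_0^4 9*x^4 dx = 9216/5;  ∫_0^4 -18*x^3 dx = -1152;  ∫_0^4 9*x^2 dx = 192.
  Sum: 9216/5 − 1152 + 192 = 4416/5.
  ∫_0^4 u'(x)^2 dx = ∫_0^4 (36*x^2 - 36*x + 9) dx. Term by term:
    ∫_0^4 36*x^2 dx = 768;  ∫_0^4 -36*x dx = -288;  ∫_0^4 9 dx = 36.
  Sum: 768 − 288 + 36 = 516.
Adding: ||u||_{H^1}^2 = 4416/5 + 516 = 6996/5.


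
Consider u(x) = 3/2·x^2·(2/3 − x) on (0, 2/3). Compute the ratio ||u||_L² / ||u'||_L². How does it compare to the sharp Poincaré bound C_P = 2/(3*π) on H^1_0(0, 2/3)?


||u||_L² / ||u'||_L² = sqrt(14)/21 < C_P = 2/(3*π).

u(x) = 3/2·x^2·(2/3 − x), so u'(x) = x*(4 - 9*x)/2.
u(x) = 3/2·x^2·(2/3 − x) vanishes at x = 0 and x = 2/3, so u ∈ H^1_0(0, 2/3). Differentiate via the product rule and integrate the resulting polynomials term by term.
  ∫_0^2/3 u² dx = ∫_0^2/3 (9*x^6/4 - 3*x^5 + x^4) dx. Term by term:
    ∫_0^2/3 9*x^6/4 dx = 32/1701;  ∫_0^2/3 -3*x^5 dx = -32/729;  ∫_0^2/3 x^4 dx = 32/1215.
  Sum: 32/1701 − 32/729 + 32/1215 = 32/25515.
  ∫_0^2/3 (u')² dx = ∫_0^2/3 (81*x^4/4 - 18*x^3 + 4*x^2) dx. Term by term:
    ∫_0^2/3 81*x^4/4 dx = 8/15;  ∫_0^2/3 -18*x^3 dx = -8/9;  ∫_0^2/3 4*x^2 dx = 32/81.
  Sum: 8/15 − 8/9 + 32/81 = 16/405.
∫_0^2/3 u² dx = 32/25515, so ||u||_L² = 4*sqrt(70)/945.
∫_0^2/3 (u')² dx = 16/405, so ||u'||_L² = 4*sqrt(5)/45.
Ratio ||u||_L² / ||u'||_L² = sqrt(14)/21.
Sharp Poincaré constant on H^1_0(0, 2/3) is C_P = L/π = 2/(3*π), achieved by sin(3*π/2·x).
A polynomial bump cannot attain the sharp Poincaré constant (only the first sine eigenfunction does), so the ratio is strictly less than C_P, consistent with ||u||_L² ≤ C_P ||u'||_L².


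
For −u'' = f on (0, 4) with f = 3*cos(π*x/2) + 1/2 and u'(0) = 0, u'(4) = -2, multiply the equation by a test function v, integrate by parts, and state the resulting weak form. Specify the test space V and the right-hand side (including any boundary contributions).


V = H^1(0, 4) (v unrestricted at boundary; u is determined up to an additive constant); weak form: ∫_0^4 u'v' dx = ∫_0^4 (3*cos(π*x/2) + 1/2) v dx − 2·v(4) for all v ∈ V.

Multiply both sides by a test function v and integrate from 0 to 4:
  ∫_0^4 −u''(x) v(x) dx = ∫_0^4 f(x) v(x) dx.
Integrate the LHS by parts once:
  ∫_0^4 −u'' v dx = −[u'(x) v(x)]_0^4 + ∫_0^4 u'(x) v'(x) dx.
Thus ∫_0^4 u'(x) v'(x) dx = ∫_0^4 f(x) v(x) dx + [u'(x) v(x)]_0^4.
Choose V so that boundary terms are either known or forced to vanish.
u has inhomogeneous Neumann u'(0) = 0, u'(4) = -2. [u' v]_0^4 = (-2)·v(4) − (0)·v(0) = − 2·v(4). Take V = H^1(0, 4); boundary term becomes part of RHS.
Weak formulation: find u (satisfying any essential BC) such that ∫_0^4 u'(x) v'(x) dx = ∫_0^4 f v dx − 2·v(4) for all v ∈ V (Neumann data are natural BCs: they enter the RHS as boundary terms).
Substituting f(x) = 3*cos(π*x/2) + 1/2, the right-hand side is ∫_0^4 (3*cos(π*x/2) + 1/2) v dx − 2·v(4).
Compatibility check (pure Neumann): taking v ≡ 1 ∈ V gives 0 = ∫_0^4 f dx + (-2) − (0), i.e. ∫_0^4 f dx must equal u'(0) − u'(4) = 2. Indeed ∫_0^4 (3*cos(π*x/2) + 1/2) dx = 2, so the data are compatible. The solution is then unique only up to an additive constant (fix it e.g. by requiring ∫_0^4 u dx = 0).


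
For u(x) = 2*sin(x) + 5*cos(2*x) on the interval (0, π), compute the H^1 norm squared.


||u||_{H^1(0,π)}^2 = -200/3 + 133*π/2

u'(x) = -10*sin(2*x) + 2*cos(x).
Expand u² and (u')² and integrate term by term on (0, π), using: for integers n ≥ 1, ∫_0^π sin²(nx) dx = ∫_0^π cos²(nx) dx = π/2; for n ≠ n', ∫_0^π sin(nx)sin(n'x) dx = ∫_0^π cos(nx)cos(n'x) dx = 0; and by product-to-sum, ∫_0^π sin(nx)cos(n'x) dx = ½∫_0^π [sin((n+n')x) + sin((n−n')x)] dx, which is 0 when n+n' is even and 2n/(n²−n'²) when n+n' is odd (it need not vanish on (0, π)).
  u² squared terms: (2)²·∫sin(x)² dx = 4·π/2 = 2*π;  (5)²·∫cos(2x)² dx = 25·π/2 = 25*π/2.
  u² cross terms: 2·(2)·(5)·∫sin(x)·cos(2x) dx = 20·(-2/3) = -40/3.
  So ∫_0^π u² dx = 2*π + 25*π/2 − 40/3 = -40/3 + 29*π/2.
  (u')² squared terms: (-10)²·∫sin(2x)² dx = 100·π/2 = 50*π;  (2)²·∫cos(x)² dx = 4·π/2 = 2*π.
  (u')² cross terms: 2·(-10)·(2)·∫sin(2x)·cos(x) dx = -40·(4/3) = -160/3.
  So ∫_0^π (u')² dx = 50*π + 2*π − 160/3 = -160/3 + 52*π.
||u||_{H^1}^2 = (-40/3 + 29*π/2) + (-160/3 + 52*π) = -200/3 + 133*π/2.


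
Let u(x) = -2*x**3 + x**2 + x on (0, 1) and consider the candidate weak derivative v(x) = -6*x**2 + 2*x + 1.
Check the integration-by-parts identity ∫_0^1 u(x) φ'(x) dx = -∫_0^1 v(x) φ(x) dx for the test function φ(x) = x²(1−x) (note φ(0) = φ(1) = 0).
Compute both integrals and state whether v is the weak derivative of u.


LHS = 1/60, RHS = 1/60. Yes, v = u' weakly.

u(x) = -2*x**3 + x**2 + x, classical derivative u'(x) = -6*x**2 + 2*x + 1.
φ(x) = x²(1−x), so φ'(x) = x*(2 - 3*x).
Note φ(0) = φ(1) = 0, so the boundary term u·φ vanishes.
LHS = ∫_0^1 u(x) φ'(x) dx = ∫_0^1 (6*x^5 - 7*x^4 - x^3 + 2*x^2) dx. Term by term:
  ∫_0^1 6*x^5 dx = 1;  ∫_0^1 -7*x^4 dx = -7/5;  ∫_0^1 -x^3 dx = -1/4;
  ∫_0^1 2*x^2 dx = 2/3.
Sum: 1 − 7/5 − 1/4 + 2/3 = 1/60.
So LHS = 1/60.
∫_0^1 v(x) φ(x) dx = ∫_0^1 (6*x^5 - 8*x^4 + x^3 + x^2) dx. Term by term:
  ∫_0^1 6*x^5 dx = 1;  ∫_0^1 -8*x^4 dx = -8/5;  ∫_0^1 x^3 dx = 1/4;
  ∫_0^1 x^2 dx = 1/3.
Sum: 1 − 8/5 + 1/4 + 1/3 = -1/60.
So RHS = -∫_0^1 v(x) φ(x) dx = 1/60.
LHS = RHS, so the identity holds for this test φ.
Moreover u is smooth here and v(x) = u'(x) = -6*x**2 + 2*x + 1 pointwise, so the identity holds for every test function. Hence v is the weak derivative of u.


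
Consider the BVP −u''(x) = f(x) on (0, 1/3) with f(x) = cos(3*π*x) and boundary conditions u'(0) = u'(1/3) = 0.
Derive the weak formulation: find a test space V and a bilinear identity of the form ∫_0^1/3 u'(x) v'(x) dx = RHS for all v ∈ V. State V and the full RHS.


V = H^1(0, 1/3) (no boundary constraint on v; u is determined up to an additive constant); weak form: ∫_0^1/3 u'v' dx = ∫_0^1/3 (cos(3*π*x)) v dx for all v ∈ V.

Multiply both sides by a test function v and integrate from 0 to 1/3:
  ∫_0^1/3 −u''(x) v(x) dx = ∫_0^1/3 f(x) v(x) dx.
Integrate the LHS by parts once:
  ∫_0^1/3 −u'' v dx = −[u'(x) v(x)]_0^1/3 + ∫_0^1/3 u'(x) v'(x) dx.
Thus ∫_0^1/3 u'(x) v'(x) dx = ∫_0^1/3 f(x) v(x) dx + [u'(x) v(x)]_0^1/3.
Choose V so that boundary terms are either known or forced to vanish.
u has homogeneous Neumann: u'(0) = u'(1/3) = 0. So [u' v]_0^1/3 = 0·v(1/3) − 0·v(0) = 0 for any v; take V = H^1(0, 1/3).
Weak formulation: find u (satisfying any essential BC) such that ∫_0^1/3 u'(x) v'(x) dx = ∫_0^1/3 f v dx for all v ∈ V (homogeneous Neumann, so boundary terms vanish).
Substituting f(x) = cos(3*π*x), the right-hand side is ∫_0^1/3 (cos(3*π*x)) v dx.
Compatibility check (pure Neumann): taking v ≡ 1 ∈ V gives 0 = ∫_0^1/3 f dx + (0) − (0), i.e. ∫_0^1/3 f dx must equal u'(0) − u'(1/3) = 0. Indeed ∫_0^1/3 (cos(3*π*x)) dx = 0, so the data are compatible. The solution is then unique only up to an additive constant (fix it e.g. by requiring ∫_0^1/3 u dx = 0).


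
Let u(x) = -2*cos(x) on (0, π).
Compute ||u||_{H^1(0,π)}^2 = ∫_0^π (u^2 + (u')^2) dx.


||u||_{H^1(0,π)}^2 = 4*π

u'(x) = 2*sin(x).
Expand u² and (u')² and integrate term by term on (0, π), using: for integers n ≥ 1, ∫_0^π sin²(nx) dx = ∫_0^π cos²(nx) dx = π/2; for n ≠ n', ∫_0^π sin(nx)sin(n'x) dx = ∫_0^π cos(nx)cos(n'x) dx = 0; and by product-to-sum, ∫_0^π sin(nx)cos(n'x) dx = ½∫_0^π [sin((n+n')x) + sin((n−n')x)] dx, which is 0 when n+n' is even and 2n/(n²−n'²) when n+n' is odd (it need not vanish on (0, π)).
  u² squared terms: (-2)²·∫cos(x)² dx = 4·π/2 = 2*π.
  So ∫_0^π u² dx = 2*π.
  (u')² squared terms: (2)²·∫sin(x)² dx = 4·π/2 = 2*π.
  So ∫_0^π (u')² dx = 2*π.
||u||_{H^1}^2 = (2*π) + (2*π) = 4*π.


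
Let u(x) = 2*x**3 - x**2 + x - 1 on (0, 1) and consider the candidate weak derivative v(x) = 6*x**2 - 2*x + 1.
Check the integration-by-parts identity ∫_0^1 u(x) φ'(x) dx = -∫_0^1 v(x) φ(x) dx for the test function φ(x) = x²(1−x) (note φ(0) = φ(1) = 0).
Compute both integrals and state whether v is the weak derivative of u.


LHS = -11/60, RHS = -11/60. Yes, v = u' weakly.

u(x) = 2*x**3 - x**2 + x - 1, classical derivative u'(x) = 6*x**2 - 2*x + 1.
φ(x) = x²(1−x), so φ'(x) = x*(2 - 3*x).
Note φ(0) = φ(1) = 0, so the boundary term u·φ vanishes.
LHS = ∫_0^1 u(x) φ'(x) dx = ∫_0^1 (-6*x^5 + 7*x^4 - 5*x^3 + 5*x^2 - 2*x) dx. Term by term:
  ∫_0^1 -6*x^5 dx = -1;  ∫_0^1 7*x^4 dx = 7/5;  ∫_0^1 -5*x^3 dx = -5/4;
  ∫_0^1 5*x^2 dx = 5/3;  ∫_0^1 -2*x dx = -1.
Sum: -1 + 7/5 − 5/4 + 5/3 − 1 = -11/60.
So LHS = -11/60.
∫_0^1 v(x) φ(x) dx = ∫_0^1 (-6*x^5 + 8*x^4 - 3*x^3 + x^2) dx. Term by term:
  ∫_0^1 -6*x^5 dx = -1;  ∫_0^1 8*x^4 dx = 8/5;  ∫_0^1 -3*x^3 dx = -3/4;
  ∫_0^1 x^2 dx = 1/3.
Sum: -1 + 8/5 − 3/4 + 1/3 = 11/60.
So RHS = -∫_0^1 v(x) φ(x) dx = -11/60.
LHS = RHS, so the identity holds for this test φ.
Moreover u is smooth here and v(x) = u'(x) = 6*x**2 - 2*x + 1 pointwise, so the identity holds for every test function. Hence v is the weak derivative of u.
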